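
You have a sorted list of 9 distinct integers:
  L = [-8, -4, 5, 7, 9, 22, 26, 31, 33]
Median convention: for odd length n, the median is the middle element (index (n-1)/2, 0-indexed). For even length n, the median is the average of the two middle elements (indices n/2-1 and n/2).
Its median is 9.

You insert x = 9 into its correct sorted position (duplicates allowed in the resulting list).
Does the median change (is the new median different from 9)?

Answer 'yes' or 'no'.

Answer: no

Derivation:
Old median = 9
Insert x = 9
New median = 9
Changed? no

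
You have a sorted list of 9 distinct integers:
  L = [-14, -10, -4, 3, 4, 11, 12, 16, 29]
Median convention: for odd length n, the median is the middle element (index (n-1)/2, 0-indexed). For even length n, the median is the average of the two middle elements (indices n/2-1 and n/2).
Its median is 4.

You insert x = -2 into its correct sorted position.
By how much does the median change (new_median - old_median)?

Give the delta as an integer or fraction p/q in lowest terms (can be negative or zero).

Old median = 4
After inserting x = -2: new sorted = [-14, -10, -4, -2, 3, 4, 11, 12, 16, 29]
New median = 7/2
Delta = 7/2 - 4 = -1/2

Answer: -1/2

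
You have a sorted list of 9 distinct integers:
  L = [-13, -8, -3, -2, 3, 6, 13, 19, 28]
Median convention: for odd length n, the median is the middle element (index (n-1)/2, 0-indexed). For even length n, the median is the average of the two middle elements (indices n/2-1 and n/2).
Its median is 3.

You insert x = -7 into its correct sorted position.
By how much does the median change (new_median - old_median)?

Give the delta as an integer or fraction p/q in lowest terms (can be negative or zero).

Old median = 3
After inserting x = -7: new sorted = [-13, -8, -7, -3, -2, 3, 6, 13, 19, 28]
New median = 1/2
Delta = 1/2 - 3 = -5/2

Answer: -5/2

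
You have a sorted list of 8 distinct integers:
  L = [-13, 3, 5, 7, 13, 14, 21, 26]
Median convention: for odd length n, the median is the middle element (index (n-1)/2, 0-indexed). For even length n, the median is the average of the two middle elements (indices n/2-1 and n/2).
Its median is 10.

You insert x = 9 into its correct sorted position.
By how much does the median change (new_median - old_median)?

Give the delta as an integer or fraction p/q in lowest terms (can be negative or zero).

Answer: -1

Derivation:
Old median = 10
After inserting x = 9: new sorted = [-13, 3, 5, 7, 9, 13, 14, 21, 26]
New median = 9
Delta = 9 - 10 = -1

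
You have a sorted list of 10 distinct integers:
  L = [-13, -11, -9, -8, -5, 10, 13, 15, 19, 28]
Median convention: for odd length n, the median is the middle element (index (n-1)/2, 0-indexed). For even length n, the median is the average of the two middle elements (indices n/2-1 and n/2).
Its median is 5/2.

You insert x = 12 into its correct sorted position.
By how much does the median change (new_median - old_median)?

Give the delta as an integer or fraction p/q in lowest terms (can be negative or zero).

Old median = 5/2
After inserting x = 12: new sorted = [-13, -11, -9, -8, -5, 10, 12, 13, 15, 19, 28]
New median = 10
Delta = 10 - 5/2 = 15/2

Answer: 15/2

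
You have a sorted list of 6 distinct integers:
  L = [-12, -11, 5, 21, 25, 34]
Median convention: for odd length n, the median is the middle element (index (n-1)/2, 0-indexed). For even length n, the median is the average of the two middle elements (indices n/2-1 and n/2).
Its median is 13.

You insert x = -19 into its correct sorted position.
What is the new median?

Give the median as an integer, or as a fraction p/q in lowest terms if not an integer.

Answer: 5

Derivation:
Old list (sorted, length 6): [-12, -11, 5, 21, 25, 34]
Old median = 13
Insert x = -19
Old length even (6). Middle pair: indices 2,3 = 5,21.
New length odd (7). New median = single middle element.
x = -19: 0 elements are < x, 6 elements are > x.
New sorted list: [-19, -12, -11, 5, 21, 25, 34]
New median = 5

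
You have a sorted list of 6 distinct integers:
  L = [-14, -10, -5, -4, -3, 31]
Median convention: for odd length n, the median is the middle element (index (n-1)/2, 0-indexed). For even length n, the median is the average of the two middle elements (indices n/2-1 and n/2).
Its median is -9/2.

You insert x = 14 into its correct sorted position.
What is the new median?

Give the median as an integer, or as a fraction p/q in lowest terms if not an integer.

Old list (sorted, length 6): [-14, -10, -5, -4, -3, 31]
Old median = -9/2
Insert x = 14
Old length even (6). Middle pair: indices 2,3 = -5,-4.
New length odd (7). New median = single middle element.
x = 14: 5 elements are < x, 1 elements are > x.
New sorted list: [-14, -10, -5, -4, -3, 14, 31]
New median = -4

Answer: -4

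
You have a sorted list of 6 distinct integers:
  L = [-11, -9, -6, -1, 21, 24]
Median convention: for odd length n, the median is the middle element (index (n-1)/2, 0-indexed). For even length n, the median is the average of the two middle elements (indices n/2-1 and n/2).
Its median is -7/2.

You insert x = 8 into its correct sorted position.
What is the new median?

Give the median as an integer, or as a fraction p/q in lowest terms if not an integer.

Old list (sorted, length 6): [-11, -9, -6, -1, 21, 24]
Old median = -7/2
Insert x = 8
Old length even (6). Middle pair: indices 2,3 = -6,-1.
New length odd (7). New median = single middle element.
x = 8: 4 elements are < x, 2 elements are > x.
New sorted list: [-11, -9, -6, -1, 8, 21, 24]
New median = -1

Answer: -1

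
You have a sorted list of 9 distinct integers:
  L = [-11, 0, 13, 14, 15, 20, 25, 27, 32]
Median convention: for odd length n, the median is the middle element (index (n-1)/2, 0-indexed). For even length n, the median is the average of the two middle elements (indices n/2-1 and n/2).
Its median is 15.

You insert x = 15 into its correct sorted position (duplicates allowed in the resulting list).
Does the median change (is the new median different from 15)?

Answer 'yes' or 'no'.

Old median = 15
Insert x = 15
New median = 15
Changed? no

Answer: no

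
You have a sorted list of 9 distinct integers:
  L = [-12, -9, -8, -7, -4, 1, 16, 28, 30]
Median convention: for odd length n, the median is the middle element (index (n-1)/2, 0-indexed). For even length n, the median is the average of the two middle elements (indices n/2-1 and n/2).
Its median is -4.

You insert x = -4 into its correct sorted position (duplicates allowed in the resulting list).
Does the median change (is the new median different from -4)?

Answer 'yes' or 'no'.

Answer: no

Derivation:
Old median = -4
Insert x = -4
New median = -4
Changed? no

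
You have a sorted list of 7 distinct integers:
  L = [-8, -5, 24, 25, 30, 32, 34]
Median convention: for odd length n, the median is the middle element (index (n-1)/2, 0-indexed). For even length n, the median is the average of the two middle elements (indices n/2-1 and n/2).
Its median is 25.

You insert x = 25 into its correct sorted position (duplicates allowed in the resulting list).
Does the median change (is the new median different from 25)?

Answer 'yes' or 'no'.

Old median = 25
Insert x = 25
New median = 25
Changed? no

Answer: no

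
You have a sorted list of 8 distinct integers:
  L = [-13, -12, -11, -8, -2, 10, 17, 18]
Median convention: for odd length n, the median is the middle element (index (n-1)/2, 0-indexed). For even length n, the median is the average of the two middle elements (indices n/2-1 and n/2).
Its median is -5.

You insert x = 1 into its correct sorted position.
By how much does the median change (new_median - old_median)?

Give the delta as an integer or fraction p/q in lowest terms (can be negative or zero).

Old median = -5
After inserting x = 1: new sorted = [-13, -12, -11, -8, -2, 1, 10, 17, 18]
New median = -2
Delta = -2 - -5 = 3

Answer: 3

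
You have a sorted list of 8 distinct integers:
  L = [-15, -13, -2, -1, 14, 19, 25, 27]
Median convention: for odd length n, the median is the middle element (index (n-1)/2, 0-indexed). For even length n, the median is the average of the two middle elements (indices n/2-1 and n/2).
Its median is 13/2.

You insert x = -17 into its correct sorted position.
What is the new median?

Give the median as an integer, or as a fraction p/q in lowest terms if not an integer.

Answer: -1

Derivation:
Old list (sorted, length 8): [-15, -13, -2, -1, 14, 19, 25, 27]
Old median = 13/2
Insert x = -17
Old length even (8). Middle pair: indices 3,4 = -1,14.
New length odd (9). New median = single middle element.
x = -17: 0 elements are < x, 8 elements are > x.
New sorted list: [-17, -15, -13, -2, -1, 14, 19, 25, 27]
New median = -1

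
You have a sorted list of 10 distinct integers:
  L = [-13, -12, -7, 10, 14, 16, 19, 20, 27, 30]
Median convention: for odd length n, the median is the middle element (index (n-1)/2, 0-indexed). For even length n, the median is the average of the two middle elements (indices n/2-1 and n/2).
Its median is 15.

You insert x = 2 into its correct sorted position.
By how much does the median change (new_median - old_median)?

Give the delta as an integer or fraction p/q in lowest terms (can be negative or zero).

Old median = 15
After inserting x = 2: new sorted = [-13, -12, -7, 2, 10, 14, 16, 19, 20, 27, 30]
New median = 14
Delta = 14 - 15 = -1

Answer: -1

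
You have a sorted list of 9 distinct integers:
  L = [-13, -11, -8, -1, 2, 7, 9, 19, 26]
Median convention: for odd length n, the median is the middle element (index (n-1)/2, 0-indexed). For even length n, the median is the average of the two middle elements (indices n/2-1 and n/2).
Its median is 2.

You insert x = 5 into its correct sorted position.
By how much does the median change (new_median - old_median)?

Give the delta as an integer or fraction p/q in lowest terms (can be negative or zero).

Answer: 3/2

Derivation:
Old median = 2
After inserting x = 5: new sorted = [-13, -11, -8, -1, 2, 5, 7, 9, 19, 26]
New median = 7/2
Delta = 7/2 - 2 = 3/2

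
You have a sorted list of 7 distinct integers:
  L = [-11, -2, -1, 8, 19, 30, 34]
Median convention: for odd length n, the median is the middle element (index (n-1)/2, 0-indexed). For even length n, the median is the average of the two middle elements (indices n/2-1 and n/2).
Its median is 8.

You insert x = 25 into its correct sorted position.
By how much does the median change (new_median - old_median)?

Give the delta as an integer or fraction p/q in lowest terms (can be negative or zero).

Answer: 11/2

Derivation:
Old median = 8
After inserting x = 25: new sorted = [-11, -2, -1, 8, 19, 25, 30, 34]
New median = 27/2
Delta = 27/2 - 8 = 11/2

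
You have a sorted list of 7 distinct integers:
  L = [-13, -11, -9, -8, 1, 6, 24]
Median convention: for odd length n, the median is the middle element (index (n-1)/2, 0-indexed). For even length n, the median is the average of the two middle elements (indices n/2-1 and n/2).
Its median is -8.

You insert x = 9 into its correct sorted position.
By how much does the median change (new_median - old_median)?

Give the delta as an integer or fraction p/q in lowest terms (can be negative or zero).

Old median = -8
After inserting x = 9: new sorted = [-13, -11, -9, -8, 1, 6, 9, 24]
New median = -7/2
Delta = -7/2 - -8 = 9/2

Answer: 9/2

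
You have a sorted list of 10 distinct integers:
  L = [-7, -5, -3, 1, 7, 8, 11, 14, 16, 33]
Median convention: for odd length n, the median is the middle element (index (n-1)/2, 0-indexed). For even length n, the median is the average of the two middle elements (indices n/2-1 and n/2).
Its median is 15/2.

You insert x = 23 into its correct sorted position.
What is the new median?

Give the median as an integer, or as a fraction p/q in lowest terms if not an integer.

Old list (sorted, length 10): [-7, -5, -3, 1, 7, 8, 11, 14, 16, 33]
Old median = 15/2
Insert x = 23
Old length even (10). Middle pair: indices 4,5 = 7,8.
New length odd (11). New median = single middle element.
x = 23: 9 elements are < x, 1 elements are > x.
New sorted list: [-7, -5, -3, 1, 7, 8, 11, 14, 16, 23, 33]
New median = 8

Answer: 8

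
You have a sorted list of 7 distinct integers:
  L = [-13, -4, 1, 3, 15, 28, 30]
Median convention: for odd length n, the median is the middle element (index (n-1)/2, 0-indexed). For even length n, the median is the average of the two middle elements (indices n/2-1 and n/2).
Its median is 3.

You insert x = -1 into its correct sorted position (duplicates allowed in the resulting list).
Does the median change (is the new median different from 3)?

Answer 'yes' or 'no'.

Answer: yes

Derivation:
Old median = 3
Insert x = -1
New median = 2
Changed? yes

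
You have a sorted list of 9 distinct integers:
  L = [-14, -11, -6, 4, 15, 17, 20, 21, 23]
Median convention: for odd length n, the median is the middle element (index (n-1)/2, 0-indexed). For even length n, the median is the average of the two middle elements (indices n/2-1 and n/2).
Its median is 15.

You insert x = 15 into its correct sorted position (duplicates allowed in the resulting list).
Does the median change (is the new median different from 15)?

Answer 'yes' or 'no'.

Old median = 15
Insert x = 15
New median = 15
Changed? no

Answer: no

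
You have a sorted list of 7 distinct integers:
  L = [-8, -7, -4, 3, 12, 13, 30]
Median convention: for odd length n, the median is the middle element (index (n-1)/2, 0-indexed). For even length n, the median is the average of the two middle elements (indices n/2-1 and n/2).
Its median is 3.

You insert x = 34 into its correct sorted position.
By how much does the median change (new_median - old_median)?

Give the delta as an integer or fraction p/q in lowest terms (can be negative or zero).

Old median = 3
After inserting x = 34: new sorted = [-8, -7, -4, 3, 12, 13, 30, 34]
New median = 15/2
Delta = 15/2 - 3 = 9/2

Answer: 9/2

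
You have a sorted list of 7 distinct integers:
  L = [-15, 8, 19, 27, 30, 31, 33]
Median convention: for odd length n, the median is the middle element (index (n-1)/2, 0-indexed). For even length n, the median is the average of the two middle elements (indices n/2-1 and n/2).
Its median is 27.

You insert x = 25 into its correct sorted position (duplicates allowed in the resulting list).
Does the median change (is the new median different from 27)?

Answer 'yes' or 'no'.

Old median = 27
Insert x = 25
New median = 26
Changed? yes

Answer: yes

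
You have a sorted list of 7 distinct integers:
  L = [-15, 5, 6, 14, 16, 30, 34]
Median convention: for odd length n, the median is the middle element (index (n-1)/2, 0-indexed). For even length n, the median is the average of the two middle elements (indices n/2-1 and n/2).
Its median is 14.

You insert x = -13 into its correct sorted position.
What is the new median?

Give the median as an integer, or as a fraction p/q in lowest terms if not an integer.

Old list (sorted, length 7): [-15, 5, 6, 14, 16, 30, 34]
Old median = 14
Insert x = -13
Old length odd (7). Middle was index 3 = 14.
New length even (8). New median = avg of two middle elements.
x = -13: 1 elements are < x, 6 elements are > x.
New sorted list: [-15, -13, 5, 6, 14, 16, 30, 34]
New median = 10

Answer: 10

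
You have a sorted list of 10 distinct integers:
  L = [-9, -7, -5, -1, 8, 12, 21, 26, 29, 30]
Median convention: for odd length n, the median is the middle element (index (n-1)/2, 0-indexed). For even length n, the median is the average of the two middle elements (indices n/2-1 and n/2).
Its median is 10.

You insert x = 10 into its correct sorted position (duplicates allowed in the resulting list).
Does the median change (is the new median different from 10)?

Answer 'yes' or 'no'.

Answer: no

Derivation:
Old median = 10
Insert x = 10
New median = 10
Changed? no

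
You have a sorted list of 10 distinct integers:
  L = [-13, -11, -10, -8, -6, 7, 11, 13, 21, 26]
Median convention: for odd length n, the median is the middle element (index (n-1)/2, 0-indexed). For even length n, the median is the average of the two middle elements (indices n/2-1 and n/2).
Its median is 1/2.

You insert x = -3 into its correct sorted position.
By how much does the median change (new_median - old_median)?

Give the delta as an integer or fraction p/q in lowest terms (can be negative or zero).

Old median = 1/2
After inserting x = -3: new sorted = [-13, -11, -10, -8, -6, -3, 7, 11, 13, 21, 26]
New median = -3
Delta = -3 - 1/2 = -7/2

Answer: -7/2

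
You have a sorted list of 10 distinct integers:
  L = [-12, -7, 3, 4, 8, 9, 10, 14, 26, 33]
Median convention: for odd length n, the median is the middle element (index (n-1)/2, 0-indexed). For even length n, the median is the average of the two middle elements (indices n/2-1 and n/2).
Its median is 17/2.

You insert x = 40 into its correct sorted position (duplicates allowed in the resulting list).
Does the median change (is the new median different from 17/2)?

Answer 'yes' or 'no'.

Answer: yes

Derivation:
Old median = 17/2
Insert x = 40
New median = 9
Changed? yes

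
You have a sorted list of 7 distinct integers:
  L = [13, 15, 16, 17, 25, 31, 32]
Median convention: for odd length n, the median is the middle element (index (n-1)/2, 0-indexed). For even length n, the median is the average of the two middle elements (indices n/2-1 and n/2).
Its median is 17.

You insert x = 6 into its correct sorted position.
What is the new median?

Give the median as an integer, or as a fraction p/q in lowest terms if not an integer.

Answer: 33/2

Derivation:
Old list (sorted, length 7): [13, 15, 16, 17, 25, 31, 32]
Old median = 17
Insert x = 6
Old length odd (7). Middle was index 3 = 17.
New length even (8). New median = avg of two middle elements.
x = 6: 0 elements are < x, 7 elements are > x.
New sorted list: [6, 13, 15, 16, 17, 25, 31, 32]
New median = 33/2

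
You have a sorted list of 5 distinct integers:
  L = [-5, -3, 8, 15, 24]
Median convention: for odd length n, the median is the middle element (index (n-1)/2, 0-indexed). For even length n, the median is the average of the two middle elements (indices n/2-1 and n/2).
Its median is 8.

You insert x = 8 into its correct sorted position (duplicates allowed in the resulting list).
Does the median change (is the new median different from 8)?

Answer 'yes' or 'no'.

Answer: no

Derivation:
Old median = 8
Insert x = 8
New median = 8
Changed? no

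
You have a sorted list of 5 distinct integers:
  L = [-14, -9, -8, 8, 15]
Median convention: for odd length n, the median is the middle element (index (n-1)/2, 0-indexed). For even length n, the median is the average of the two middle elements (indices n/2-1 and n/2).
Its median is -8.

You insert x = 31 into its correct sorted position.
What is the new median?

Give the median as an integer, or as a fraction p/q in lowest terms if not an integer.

Old list (sorted, length 5): [-14, -9, -8, 8, 15]
Old median = -8
Insert x = 31
Old length odd (5). Middle was index 2 = -8.
New length even (6). New median = avg of two middle elements.
x = 31: 5 elements are < x, 0 elements are > x.
New sorted list: [-14, -9, -8, 8, 15, 31]
New median = 0

Answer: 0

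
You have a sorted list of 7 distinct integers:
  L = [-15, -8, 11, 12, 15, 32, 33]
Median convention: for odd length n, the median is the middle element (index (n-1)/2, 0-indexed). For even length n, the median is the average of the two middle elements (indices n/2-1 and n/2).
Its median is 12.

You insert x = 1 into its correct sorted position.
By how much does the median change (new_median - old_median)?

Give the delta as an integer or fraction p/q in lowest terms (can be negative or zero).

Old median = 12
After inserting x = 1: new sorted = [-15, -8, 1, 11, 12, 15, 32, 33]
New median = 23/2
Delta = 23/2 - 12 = -1/2

Answer: -1/2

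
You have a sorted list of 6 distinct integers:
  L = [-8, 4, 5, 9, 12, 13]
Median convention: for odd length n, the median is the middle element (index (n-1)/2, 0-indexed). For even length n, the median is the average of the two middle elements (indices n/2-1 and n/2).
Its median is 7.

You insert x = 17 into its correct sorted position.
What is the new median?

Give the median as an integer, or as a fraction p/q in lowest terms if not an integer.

Answer: 9

Derivation:
Old list (sorted, length 6): [-8, 4, 5, 9, 12, 13]
Old median = 7
Insert x = 17
Old length even (6). Middle pair: indices 2,3 = 5,9.
New length odd (7). New median = single middle element.
x = 17: 6 elements are < x, 0 elements are > x.
New sorted list: [-8, 4, 5, 9, 12, 13, 17]
New median = 9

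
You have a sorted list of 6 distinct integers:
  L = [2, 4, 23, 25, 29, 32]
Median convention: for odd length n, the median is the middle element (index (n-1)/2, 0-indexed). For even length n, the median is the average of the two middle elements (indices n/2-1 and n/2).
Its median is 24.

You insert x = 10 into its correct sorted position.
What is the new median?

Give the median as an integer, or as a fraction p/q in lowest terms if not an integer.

Old list (sorted, length 6): [2, 4, 23, 25, 29, 32]
Old median = 24
Insert x = 10
Old length even (6). Middle pair: indices 2,3 = 23,25.
New length odd (7). New median = single middle element.
x = 10: 2 elements are < x, 4 elements are > x.
New sorted list: [2, 4, 10, 23, 25, 29, 32]
New median = 23

Answer: 23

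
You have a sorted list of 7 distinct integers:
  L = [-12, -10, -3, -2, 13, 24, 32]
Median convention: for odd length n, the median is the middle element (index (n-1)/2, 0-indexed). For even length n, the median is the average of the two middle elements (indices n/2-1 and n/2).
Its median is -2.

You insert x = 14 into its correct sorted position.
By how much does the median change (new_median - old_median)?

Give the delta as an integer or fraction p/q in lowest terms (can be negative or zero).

Old median = -2
After inserting x = 14: new sorted = [-12, -10, -3, -2, 13, 14, 24, 32]
New median = 11/2
Delta = 11/2 - -2 = 15/2

Answer: 15/2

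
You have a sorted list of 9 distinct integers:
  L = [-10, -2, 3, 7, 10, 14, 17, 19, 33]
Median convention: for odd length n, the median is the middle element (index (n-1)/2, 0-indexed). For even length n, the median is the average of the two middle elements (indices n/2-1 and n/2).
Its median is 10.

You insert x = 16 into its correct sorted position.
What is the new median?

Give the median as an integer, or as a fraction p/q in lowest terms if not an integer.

Old list (sorted, length 9): [-10, -2, 3, 7, 10, 14, 17, 19, 33]
Old median = 10
Insert x = 16
Old length odd (9). Middle was index 4 = 10.
New length even (10). New median = avg of two middle elements.
x = 16: 6 elements are < x, 3 elements are > x.
New sorted list: [-10, -2, 3, 7, 10, 14, 16, 17, 19, 33]
New median = 12

Answer: 12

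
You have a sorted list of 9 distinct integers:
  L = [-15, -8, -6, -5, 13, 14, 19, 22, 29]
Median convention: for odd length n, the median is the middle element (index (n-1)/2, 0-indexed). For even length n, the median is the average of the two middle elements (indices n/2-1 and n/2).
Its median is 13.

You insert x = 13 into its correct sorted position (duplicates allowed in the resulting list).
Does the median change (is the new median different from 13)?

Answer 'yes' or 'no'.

Answer: no

Derivation:
Old median = 13
Insert x = 13
New median = 13
Changed? no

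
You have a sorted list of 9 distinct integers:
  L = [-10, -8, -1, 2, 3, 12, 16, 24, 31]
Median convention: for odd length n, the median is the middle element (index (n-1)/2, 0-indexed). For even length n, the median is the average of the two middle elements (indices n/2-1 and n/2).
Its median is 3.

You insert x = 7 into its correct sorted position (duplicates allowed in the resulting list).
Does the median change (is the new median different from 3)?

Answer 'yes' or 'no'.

Old median = 3
Insert x = 7
New median = 5
Changed? yes

Answer: yes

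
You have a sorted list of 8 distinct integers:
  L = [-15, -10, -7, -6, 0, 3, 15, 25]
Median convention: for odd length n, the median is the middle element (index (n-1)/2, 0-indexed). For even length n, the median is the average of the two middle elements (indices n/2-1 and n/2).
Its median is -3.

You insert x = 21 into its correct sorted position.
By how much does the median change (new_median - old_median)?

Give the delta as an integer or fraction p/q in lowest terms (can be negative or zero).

Old median = -3
After inserting x = 21: new sorted = [-15, -10, -7, -6, 0, 3, 15, 21, 25]
New median = 0
Delta = 0 - -3 = 3

Answer: 3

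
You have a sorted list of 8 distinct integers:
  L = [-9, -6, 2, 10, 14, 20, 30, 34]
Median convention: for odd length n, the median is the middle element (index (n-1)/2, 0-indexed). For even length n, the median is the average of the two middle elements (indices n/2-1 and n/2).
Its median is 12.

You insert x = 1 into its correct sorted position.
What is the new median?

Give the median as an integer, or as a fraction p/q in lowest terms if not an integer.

Old list (sorted, length 8): [-9, -6, 2, 10, 14, 20, 30, 34]
Old median = 12
Insert x = 1
Old length even (8). Middle pair: indices 3,4 = 10,14.
New length odd (9). New median = single middle element.
x = 1: 2 elements are < x, 6 elements are > x.
New sorted list: [-9, -6, 1, 2, 10, 14, 20, 30, 34]
New median = 10

Answer: 10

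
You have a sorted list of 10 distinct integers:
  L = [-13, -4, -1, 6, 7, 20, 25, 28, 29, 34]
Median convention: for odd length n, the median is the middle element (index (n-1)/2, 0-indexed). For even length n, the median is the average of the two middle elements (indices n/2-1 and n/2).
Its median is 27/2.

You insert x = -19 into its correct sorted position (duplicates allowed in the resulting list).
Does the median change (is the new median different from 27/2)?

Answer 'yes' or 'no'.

Old median = 27/2
Insert x = -19
New median = 7
Changed? yes

Answer: yes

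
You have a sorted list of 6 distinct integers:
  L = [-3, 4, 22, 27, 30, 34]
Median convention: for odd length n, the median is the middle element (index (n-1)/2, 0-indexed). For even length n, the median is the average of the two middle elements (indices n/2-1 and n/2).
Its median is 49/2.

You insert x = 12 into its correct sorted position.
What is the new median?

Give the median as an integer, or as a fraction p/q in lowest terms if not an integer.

Answer: 22

Derivation:
Old list (sorted, length 6): [-3, 4, 22, 27, 30, 34]
Old median = 49/2
Insert x = 12
Old length even (6). Middle pair: indices 2,3 = 22,27.
New length odd (7). New median = single middle element.
x = 12: 2 elements are < x, 4 elements are > x.
New sorted list: [-3, 4, 12, 22, 27, 30, 34]
New median = 22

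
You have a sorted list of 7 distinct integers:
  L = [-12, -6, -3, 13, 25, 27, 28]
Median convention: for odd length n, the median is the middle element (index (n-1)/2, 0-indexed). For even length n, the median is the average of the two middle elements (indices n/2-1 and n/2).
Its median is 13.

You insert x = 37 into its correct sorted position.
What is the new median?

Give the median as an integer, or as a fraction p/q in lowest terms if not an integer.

Answer: 19

Derivation:
Old list (sorted, length 7): [-12, -6, -3, 13, 25, 27, 28]
Old median = 13
Insert x = 37
Old length odd (7). Middle was index 3 = 13.
New length even (8). New median = avg of two middle elements.
x = 37: 7 elements are < x, 0 elements are > x.
New sorted list: [-12, -6, -3, 13, 25, 27, 28, 37]
New median = 19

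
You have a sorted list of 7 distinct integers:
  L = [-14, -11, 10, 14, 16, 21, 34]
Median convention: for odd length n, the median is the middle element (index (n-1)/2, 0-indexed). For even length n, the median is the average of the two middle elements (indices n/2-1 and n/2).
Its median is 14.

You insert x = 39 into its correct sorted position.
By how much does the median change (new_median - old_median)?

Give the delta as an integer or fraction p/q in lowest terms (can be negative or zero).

Old median = 14
After inserting x = 39: new sorted = [-14, -11, 10, 14, 16, 21, 34, 39]
New median = 15
Delta = 15 - 14 = 1

Answer: 1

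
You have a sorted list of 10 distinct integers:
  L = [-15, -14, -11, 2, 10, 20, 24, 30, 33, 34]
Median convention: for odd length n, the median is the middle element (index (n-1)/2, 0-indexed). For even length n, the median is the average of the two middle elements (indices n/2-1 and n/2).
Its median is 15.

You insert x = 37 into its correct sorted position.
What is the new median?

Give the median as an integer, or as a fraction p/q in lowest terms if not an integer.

Answer: 20

Derivation:
Old list (sorted, length 10): [-15, -14, -11, 2, 10, 20, 24, 30, 33, 34]
Old median = 15
Insert x = 37
Old length even (10). Middle pair: indices 4,5 = 10,20.
New length odd (11). New median = single middle element.
x = 37: 10 elements are < x, 0 elements are > x.
New sorted list: [-15, -14, -11, 2, 10, 20, 24, 30, 33, 34, 37]
New median = 20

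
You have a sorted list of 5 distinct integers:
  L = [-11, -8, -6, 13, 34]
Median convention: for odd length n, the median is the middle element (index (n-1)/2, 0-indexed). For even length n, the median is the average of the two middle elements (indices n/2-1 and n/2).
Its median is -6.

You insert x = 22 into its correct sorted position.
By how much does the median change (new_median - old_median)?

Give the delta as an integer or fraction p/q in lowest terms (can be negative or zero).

Old median = -6
After inserting x = 22: new sorted = [-11, -8, -6, 13, 22, 34]
New median = 7/2
Delta = 7/2 - -6 = 19/2

Answer: 19/2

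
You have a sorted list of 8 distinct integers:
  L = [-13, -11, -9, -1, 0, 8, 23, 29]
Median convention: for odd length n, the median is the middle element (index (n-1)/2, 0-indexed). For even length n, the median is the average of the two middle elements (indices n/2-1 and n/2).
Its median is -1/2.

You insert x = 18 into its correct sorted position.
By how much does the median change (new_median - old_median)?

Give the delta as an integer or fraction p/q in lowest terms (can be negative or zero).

Answer: 1/2

Derivation:
Old median = -1/2
After inserting x = 18: new sorted = [-13, -11, -9, -1, 0, 8, 18, 23, 29]
New median = 0
Delta = 0 - -1/2 = 1/2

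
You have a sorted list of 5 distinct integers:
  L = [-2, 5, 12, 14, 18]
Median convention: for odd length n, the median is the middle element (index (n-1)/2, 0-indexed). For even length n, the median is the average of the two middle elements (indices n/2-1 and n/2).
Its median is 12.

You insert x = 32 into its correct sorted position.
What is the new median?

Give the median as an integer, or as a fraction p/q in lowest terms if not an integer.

Answer: 13

Derivation:
Old list (sorted, length 5): [-2, 5, 12, 14, 18]
Old median = 12
Insert x = 32
Old length odd (5). Middle was index 2 = 12.
New length even (6). New median = avg of two middle elements.
x = 32: 5 elements are < x, 0 elements are > x.
New sorted list: [-2, 5, 12, 14, 18, 32]
New median = 13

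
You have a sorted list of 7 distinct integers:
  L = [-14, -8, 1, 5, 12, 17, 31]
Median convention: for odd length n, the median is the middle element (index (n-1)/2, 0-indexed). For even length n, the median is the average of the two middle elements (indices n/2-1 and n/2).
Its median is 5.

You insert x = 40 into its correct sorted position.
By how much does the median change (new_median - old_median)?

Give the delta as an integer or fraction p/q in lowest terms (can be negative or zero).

Answer: 7/2

Derivation:
Old median = 5
After inserting x = 40: new sorted = [-14, -8, 1, 5, 12, 17, 31, 40]
New median = 17/2
Delta = 17/2 - 5 = 7/2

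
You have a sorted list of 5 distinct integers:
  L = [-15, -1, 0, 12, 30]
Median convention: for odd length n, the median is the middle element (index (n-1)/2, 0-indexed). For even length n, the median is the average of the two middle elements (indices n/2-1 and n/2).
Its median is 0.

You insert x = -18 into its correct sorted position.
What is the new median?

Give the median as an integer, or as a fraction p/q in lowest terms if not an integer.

Old list (sorted, length 5): [-15, -1, 0, 12, 30]
Old median = 0
Insert x = -18
Old length odd (5). Middle was index 2 = 0.
New length even (6). New median = avg of two middle elements.
x = -18: 0 elements are < x, 5 elements are > x.
New sorted list: [-18, -15, -1, 0, 12, 30]
New median = -1/2

Answer: -1/2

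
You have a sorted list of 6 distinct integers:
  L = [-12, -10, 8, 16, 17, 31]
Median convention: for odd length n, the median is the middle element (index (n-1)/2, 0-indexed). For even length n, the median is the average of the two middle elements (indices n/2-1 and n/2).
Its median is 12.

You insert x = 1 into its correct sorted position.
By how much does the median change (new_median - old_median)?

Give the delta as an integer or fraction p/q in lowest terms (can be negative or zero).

Answer: -4

Derivation:
Old median = 12
After inserting x = 1: new sorted = [-12, -10, 1, 8, 16, 17, 31]
New median = 8
Delta = 8 - 12 = -4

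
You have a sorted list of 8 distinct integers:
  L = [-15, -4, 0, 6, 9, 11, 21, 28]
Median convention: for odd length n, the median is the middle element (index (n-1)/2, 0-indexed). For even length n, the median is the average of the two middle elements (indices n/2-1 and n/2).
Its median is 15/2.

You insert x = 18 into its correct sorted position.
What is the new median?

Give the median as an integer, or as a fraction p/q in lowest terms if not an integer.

Old list (sorted, length 8): [-15, -4, 0, 6, 9, 11, 21, 28]
Old median = 15/2
Insert x = 18
Old length even (8). Middle pair: indices 3,4 = 6,9.
New length odd (9). New median = single middle element.
x = 18: 6 elements are < x, 2 elements are > x.
New sorted list: [-15, -4, 0, 6, 9, 11, 18, 21, 28]
New median = 9

Answer: 9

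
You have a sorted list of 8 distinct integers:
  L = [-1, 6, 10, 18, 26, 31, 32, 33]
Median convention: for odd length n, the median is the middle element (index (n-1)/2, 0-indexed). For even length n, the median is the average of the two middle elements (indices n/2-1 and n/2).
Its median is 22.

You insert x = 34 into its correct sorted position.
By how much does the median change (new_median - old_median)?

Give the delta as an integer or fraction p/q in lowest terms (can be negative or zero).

Answer: 4

Derivation:
Old median = 22
After inserting x = 34: new sorted = [-1, 6, 10, 18, 26, 31, 32, 33, 34]
New median = 26
Delta = 26 - 22 = 4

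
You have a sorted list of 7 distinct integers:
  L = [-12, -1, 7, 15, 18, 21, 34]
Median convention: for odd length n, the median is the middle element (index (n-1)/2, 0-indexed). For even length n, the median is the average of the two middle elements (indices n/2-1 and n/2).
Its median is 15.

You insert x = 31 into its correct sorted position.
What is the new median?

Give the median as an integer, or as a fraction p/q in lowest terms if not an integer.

Answer: 33/2

Derivation:
Old list (sorted, length 7): [-12, -1, 7, 15, 18, 21, 34]
Old median = 15
Insert x = 31
Old length odd (7). Middle was index 3 = 15.
New length even (8). New median = avg of two middle elements.
x = 31: 6 elements are < x, 1 elements are > x.
New sorted list: [-12, -1, 7, 15, 18, 21, 31, 34]
New median = 33/2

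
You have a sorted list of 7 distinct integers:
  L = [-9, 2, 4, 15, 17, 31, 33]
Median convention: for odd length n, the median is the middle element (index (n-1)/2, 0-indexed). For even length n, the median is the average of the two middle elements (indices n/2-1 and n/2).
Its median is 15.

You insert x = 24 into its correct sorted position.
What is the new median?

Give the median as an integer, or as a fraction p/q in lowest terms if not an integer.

Answer: 16

Derivation:
Old list (sorted, length 7): [-9, 2, 4, 15, 17, 31, 33]
Old median = 15
Insert x = 24
Old length odd (7). Middle was index 3 = 15.
New length even (8). New median = avg of two middle elements.
x = 24: 5 elements are < x, 2 elements are > x.
New sorted list: [-9, 2, 4, 15, 17, 24, 31, 33]
New median = 16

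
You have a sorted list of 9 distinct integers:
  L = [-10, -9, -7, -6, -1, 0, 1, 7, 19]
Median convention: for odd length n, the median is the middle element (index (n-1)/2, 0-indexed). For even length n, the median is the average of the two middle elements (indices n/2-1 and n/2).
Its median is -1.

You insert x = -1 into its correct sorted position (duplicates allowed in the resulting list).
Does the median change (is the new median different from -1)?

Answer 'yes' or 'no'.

Old median = -1
Insert x = -1
New median = -1
Changed? no

Answer: no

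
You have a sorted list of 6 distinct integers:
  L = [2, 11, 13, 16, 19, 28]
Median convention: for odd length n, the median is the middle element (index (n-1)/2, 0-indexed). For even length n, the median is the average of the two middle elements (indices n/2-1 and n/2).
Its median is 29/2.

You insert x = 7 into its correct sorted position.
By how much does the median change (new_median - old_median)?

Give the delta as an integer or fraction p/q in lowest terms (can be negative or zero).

Answer: -3/2

Derivation:
Old median = 29/2
After inserting x = 7: new sorted = [2, 7, 11, 13, 16, 19, 28]
New median = 13
Delta = 13 - 29/2 = -3/2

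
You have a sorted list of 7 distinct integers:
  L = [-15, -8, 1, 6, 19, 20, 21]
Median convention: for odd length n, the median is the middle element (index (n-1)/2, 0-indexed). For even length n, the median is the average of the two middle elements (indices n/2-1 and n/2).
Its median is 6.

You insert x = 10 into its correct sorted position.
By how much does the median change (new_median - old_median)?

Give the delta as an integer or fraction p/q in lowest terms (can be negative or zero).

Old median = 6
After inserting x = 10: new sorted = [-15, -8, 1, 6, 10, 19, 20, 21]
New median = 8
Delta = 8 - 6 = 2

Answer: 2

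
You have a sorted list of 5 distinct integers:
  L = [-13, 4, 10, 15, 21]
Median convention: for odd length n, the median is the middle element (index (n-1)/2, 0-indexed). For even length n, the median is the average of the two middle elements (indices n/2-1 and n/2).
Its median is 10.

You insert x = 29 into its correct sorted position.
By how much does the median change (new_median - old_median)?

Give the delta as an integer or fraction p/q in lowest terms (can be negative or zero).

Answer: 5/2

Derivation:
Old median = 10
After inserting x = 29: new sorted = [-13, 4, 10, 15, 21, 29]
New median = 25/2
Delta = 25/2 - 10 = 5/2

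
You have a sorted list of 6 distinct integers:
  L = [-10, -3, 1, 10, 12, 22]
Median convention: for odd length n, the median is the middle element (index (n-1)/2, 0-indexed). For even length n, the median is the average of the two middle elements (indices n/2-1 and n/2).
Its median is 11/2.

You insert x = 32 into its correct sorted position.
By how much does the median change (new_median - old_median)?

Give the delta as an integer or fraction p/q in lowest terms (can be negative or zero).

Answer: 9/2

Derivation:
Old median = 11/2
After inserting x = 32: new sorted = [-10, -3, 1, 10, 12, 22, 32]
New median = 10
Delta = 10 - 11/2 = 9/2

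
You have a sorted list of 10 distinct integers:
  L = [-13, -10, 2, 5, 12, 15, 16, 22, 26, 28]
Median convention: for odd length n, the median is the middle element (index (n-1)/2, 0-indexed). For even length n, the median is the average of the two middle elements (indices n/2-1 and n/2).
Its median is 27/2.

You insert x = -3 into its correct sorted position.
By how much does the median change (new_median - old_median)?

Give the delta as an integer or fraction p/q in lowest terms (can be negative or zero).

Old median = 27/2
After inserting x = -3: new sorted = [-13, -10, -3, 2, 5, 12, 15, 16, 22, 26, 28]
New median = 12
Delta = 12 - 27/2 = -3/2

Answer: -3/2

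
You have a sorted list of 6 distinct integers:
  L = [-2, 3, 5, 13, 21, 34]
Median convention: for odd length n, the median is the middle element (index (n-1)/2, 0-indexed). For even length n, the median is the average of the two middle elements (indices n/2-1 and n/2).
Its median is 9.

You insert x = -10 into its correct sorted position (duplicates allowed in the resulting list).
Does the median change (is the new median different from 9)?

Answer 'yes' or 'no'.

Old median = 9
Insert x = -10
New median = 5
Changed? yes

Answer: yes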